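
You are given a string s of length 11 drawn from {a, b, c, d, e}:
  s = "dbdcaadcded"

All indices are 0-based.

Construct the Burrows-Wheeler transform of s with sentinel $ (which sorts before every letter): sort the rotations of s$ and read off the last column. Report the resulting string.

rank  rotation      last
    0  $dbdcaadcded  d
    1  aadcded$dbdc  c
    2  adcded$dbdca  a
    3  bdcaadcded$d  d
    4  caadcded$dbd  d
    5  cded$dbdcaad  d
    6  d$dbdcaadcde  e
    7  dbdcaadcded$  $
    8  dcaadcded$db  b
    9  dcded$dbdcaa  a
   10  ded$dbdcaadc  c
   11  ed$dbdcaadcd  d

dcaddde$bacd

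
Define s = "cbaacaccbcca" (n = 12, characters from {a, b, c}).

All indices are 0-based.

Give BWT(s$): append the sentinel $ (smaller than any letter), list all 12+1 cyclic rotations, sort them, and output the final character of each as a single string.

acbacccca$cba

rank  rotation       last
    0  $cbaacaccbcca  a
    1  a$cbaacaccbcc  c
    2  aacaccbcca$cb  b
    3  acaccbcca$cba  a
    4  accbcca$cbaac  c
    5  baacaccbcca$c  c
    6  bcca$cbaacacc  c
    7  ca$cbaacaccbc  c
    8  caccbcca$cbaa  a
    9  cbaacaccbcca$  $
   10  cbcca$cbaacac  c
   11  cca$cbaacaccb  b
   12  ccbcca$cbaaca  a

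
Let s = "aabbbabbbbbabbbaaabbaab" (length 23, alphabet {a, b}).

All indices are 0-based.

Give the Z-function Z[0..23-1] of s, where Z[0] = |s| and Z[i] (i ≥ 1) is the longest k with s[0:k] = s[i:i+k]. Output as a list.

[23, 1, 0, 0, 0, 1, 0, 0, 0, 0, 0, 1, 0, 0, 0, 2, 4, 1, 0, 0, 3, 1, 0]

Z[0]=23
i=1: outside box; Z[1]=1 extend→box=[1,2)
i=2: outside box; Z[2]=0
i=3: outside box; Z[3]=0
i=4: outside box; Z[4]=0
i=5: outside box; Z[5]=1 extend→box=[5,6)
i=6: outside box; Z[6]=0
i=7: outside box; Z[7]=0
i=8: outside box; Z[8]=0
i=9: outside box; Z[9]=0
i=10: outside box; Z[10]=0
i=11: outside box; Z[11]=1 extend→box=[11,12)
i=12: outside box; Z[12]=0
i=13: outside box; Z[13]=0
i=14: outside box; Z[14]=0
i=15: outside box; Z[15]=2 extend→box=[15,17)
i=16: min(r-i=1, Z[1]=1)=1; Z[16]=4 extend→box=[16,20)
i=17: min(r-i=3, Z[1]=1)=1; Z[17]=1
i=18: min(r-i=2, Z[2]=0)=0; Z[18]=0
i=19: min(r-i=1, Z[3]=0)=0; Z[19]=0
i=20: outside box; Z[20]=3 extend→box=[20,23)
i=21: min(r-i=2, Z[1]=1)=1; Z[21]=1
i=22: min(r-i=1, Z[2]=0)=0; Z[22]=0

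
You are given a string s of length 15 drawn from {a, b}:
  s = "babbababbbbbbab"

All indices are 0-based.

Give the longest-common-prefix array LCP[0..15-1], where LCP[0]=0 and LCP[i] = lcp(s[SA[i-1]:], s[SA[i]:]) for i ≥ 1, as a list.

sorted suffixes:
  #0 SA[0]=13  'ab'
  #1 SA[1]=4  'ababbbbbbab'
  #2 SA[2]=1  'abbababbbbbbab'
  #3 SA[3]=6  'abbbbbbab'
  #4 SA[4]=14  'b'
  #5 SA[5]=12  'bab'
  #6 SA[6]=3  'bababbbbbbab'
  #7 SA[7]=0  'babbababbbbbbab'
  #8 SA[8]=5  'babbbbbbab'
  #9 SA[9]=11  'bbab'
  #10 SA[10]=2  'bbababbbbbbab'
  #11 SA[11]=10  'bbbab'
  #12 SA[12]=9  'bbbbab'
  #13 SA[13]=8  'bbbbbab'
  #14 SA[14]=7  'bbbbbbab'

SA = [13, 4, 1, 6, 14, 12, 3, 0, 5, 11, 2, 10, 9, 8, 7]
[i] adj suffixes → lcp
  [1] 13/4 → 2 ('ab')
  [2] 4/1 → 2 ('ab')
  [3] 1/6 → 3 ('abb')
  [4] 6/14 → 0 ('')
  [5] 14/12 → 1 ('b')
  [6] 12/3 → 3 ('bab')
  [7] 3/0 → 3 ('bab')
  [8] 0/5 → 4 ('babb')
  [9] 5/11 → 1 ('b')
  [10] 11/2 → 4 ('bbab')
  [11] 2/10 → 2 ('bb')
  [12] 10/9 → 3 ('bbb')
  [13] 9/8 → 4 ('bbbb')
  [14] 8/7 → 5 ('bbbbb')

[0, 2, 2, 3, 0, 1, 3, 3, 4, 1, 4, 2, 3, 4, 5]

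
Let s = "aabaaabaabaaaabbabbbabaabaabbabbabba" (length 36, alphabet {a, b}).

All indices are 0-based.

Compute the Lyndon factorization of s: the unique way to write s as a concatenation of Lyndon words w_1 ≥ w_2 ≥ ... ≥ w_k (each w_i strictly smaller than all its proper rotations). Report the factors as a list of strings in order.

["aab", "aaabaab", "aaaabbabbbabaabaabbabbabb", "a"]

emit factor 1: 'aab' (i=0, period=3)
emit factor 2: 'aaabaab' (i=3, period=7)
emit factor 3: 'aaaabbabbbabaabaabbabbabb' (i=10, period=25)
emit factor 4: 'a' (i=35, period=1)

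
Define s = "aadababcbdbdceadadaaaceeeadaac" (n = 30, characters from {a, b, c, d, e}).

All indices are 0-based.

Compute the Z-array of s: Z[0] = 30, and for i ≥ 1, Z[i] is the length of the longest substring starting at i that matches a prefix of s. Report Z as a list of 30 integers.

Z[0]=30
i=1: fresh scan; Z[1]=1 grow→box=[1,2)
i=2: fresh scan; Z[2]=0
i=3: fresh scan; Z[3]=1 grow→box=[3,4)
i=4: fresh scan; Z[4]=0
i=5: fresh scan; Z[5]=1 grow→box=[5,6)
i=6: fresh scan; Z[6]=0
i=7: fresh scan; Z[7]=0
i=8: fresh scan; Z[8]=0
i=9: fresh scan; Z[9]=0
i=10: fresh scan; Z[10]=0
i=11: fresh scan; Z[11]=0
i=12: fresh scan; Z[12]=0
i=13: fresh scan; Z[13]=0
i=14: fresh scan; Z[14]=1 grow→box=[14,15)
i=15: fresh scan; Z[15]=0
i=16: fresh scan; Z[16]=1 grow→box=[16,17)
i=17: fresh scan; Z[17]=0
i=18: fresh scan; Z[18]=2 grow→box=[18,20)
i=19: min(r-i=1, Z[1]=1)=1; Z[19]=2 grow→box=[19,21)
i=20: min(r-i=1, Z[1]=1)=1; Z[20]=1
i=21: fresh scan; Z[21]=0
i=22: fresh scan; Z[22]=0
i=23: fresh scan; Z[23]=0
i=24: fresh scan; Z[24]=0
i=25: fresh scan; Z[25]=1 grow→box=[25,26)
i=26: fresh scan; Z[26]=0
i=27: fresh scan; Z[27]=2 grow→box=[27,29)
i=28: min(r-i=1, Z[1]=1)=1; Z[28]=1
i=29: fresh scan; Z[29]=0

[30, 1, 0, 1, 0, 1, 0, 0, 0, 0, 0, 0, 0, 0, 1, 0, 1, 0, 2, 2, 1, 0, 0, 0, 0, 1, 0, 2, 1, 0]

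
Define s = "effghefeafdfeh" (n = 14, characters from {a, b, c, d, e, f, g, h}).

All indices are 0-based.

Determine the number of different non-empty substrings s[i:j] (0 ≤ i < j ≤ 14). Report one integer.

95

sorted suffixes:
  #0 SA[0]=8  'afdfeh'
  #1 SA[1]=10  'dfeh'
  #2 SA[2]=7  'eafdfeh'
  #3 SA[3]=5  'efeafdfeh'
  #4 SA[4]=0  'effghefeafdfeh'
  #5 SA[5]=12  'eh'
  #6 SA[6]=9  'fdfeh'
  #7 SA[7]=6  'feafdfeh'
  #8 SA[8]=11  'feh'
  #9 SA[9]=1  'ffghefeafdfeh'
  #10 SA[10]=2  'fghefeafdfeh'
  #11 SA[11]=3  'ghefeafdfeh'
  #12 SA[12]=13  'h'
  #13 SA[13]=4  'hefeafdfeh'

SA = [8, 10, 7, 5, 0, 12, 9, 6, 11, 1, 2, 3, 13, 4]
rank  pair      lcp
   1  s[8:],s[10:]  0  ''
   2  s[10:],s[7:]  0  ''
   3  s[7:],s[5:]  1  'e'
   4  s[5:],s[0:]  2  'ef'
   5  s[0:],s[12:]  1  'e'
   6  s[12:],s[9:]  0  ''
   7  s[9:],s[6:]  1  'f'
   8  s[6:],s[11:]  2  'fe'
   9  s[11:],s[1:]  1  'f'
  10  s[1:],s[2:]  1  'f'
  11  s[2:],s[3:]  0  ''
  12  s[3:],s[13:]  0  ''
  13  s[13:],s[4:]  1  'h'

n(n+1)/2 = 14·15/2 = 105
Σ LCP = 0 + 0 + 0 + 1 + 2 + 1 + 0 + 1 + 2 + 1 + 1 + 0 + 0 + 1 = 10
distinct = 105 − 10 = 95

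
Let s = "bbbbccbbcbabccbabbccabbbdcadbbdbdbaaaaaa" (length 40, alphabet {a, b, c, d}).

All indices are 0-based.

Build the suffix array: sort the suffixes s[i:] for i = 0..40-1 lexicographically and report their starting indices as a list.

rank→(start, suffix):
  0 → (39, 'a')
  1 → (38, 'aa')
  2 → (37, 'aaa')
  3 → (36, 'aaaa')
  4 → (35, 'aaaaa')
  5 → (34, 'aaaaaa')
  6 → (20, 'abbbdcadbbdbdbaaaaaa')
  7 → (15, 'abbccabbbdcadbbdbdbaaaaaa')
  8 → (10, 'abccbabbccabbbdcadbbdbdbaaaaaa')
  9 → (26, 'adbbdbdbaaaaaa')
  10 → (33, 'baaaaaa')
  11 → (14, 'babbccabbbdcadbbdbdbaaaaaa')
  12 → (9, 'babccbabbccabbbdcadbbdbdbaaaaaa')
  13 → (0, 'bbbbccbbcbabccbabbccabbbdcadbbdbdbaaaaaa')
  14 → (1, 'bbbccbbcbabccbabbccabbbdcadbbdbdbaaaaaa')
  15 → (21, 'bbbdcadbbdbdbaaaaaa')
  16 → (6, 'bbcbabccbabbccabbbdcadbbdbdbaaaaaa')
  17 → (16, 'bbccabbbdcadbbdbdbaaaaaa')
  18 → (2, 'bbccbbcbabccbabbccabbbdcadbbdbdbaaaaaa')
  19 → (28, 'bbdbdbaaaaaa')
  20 → (22, 'bbdcadbbdbdbaaaaaa')
  21 → (7, 'bcbabccbabbccabbbdcadbbdbdbaaaaaa')
  22 → (17, 'bccabbbdcadbbdbdbaaaaaa')
  23 → (11, 'bccbabbccabbbdcadbbdbdbaaaaaa')
  24 → (3, 'bccbbcbabccbabbccabbbdcadbbdbdbaaaaaa')
  25 → (31, 'bdbaaaaaa')
  26 → (29, 'bdbdbaaaaaa')
  27 → (23, 'bdcadbbdbdbaaaaaa')
  28 → (19, 'cabbbdcadbbdbdbaaaaaa')
  29 → (25, 'cadbbdbdbaaaaaa')
  30 → (13, 'cbabbccabbbdcadbbdbdbaaaaaa')
  31 → (8, 'cbabccbabbccabbbdcadbbdbdbaaaaaa')
  32 → (5, 'cbbcbabccbabbccabbbdcadbbdbdbaaaaaa')
  33 → (18, 'ccabbbdcadbbdbdbaaaaaa')
  34 → (12, 'ccbabbccabbbdcadbbdbdbaaaaaa')
  35 → (4, 'ccbbcbabccbabbccabbbdcadbbdbdbaaaaaa')
  36 → (32, 'dbaaaaaa')
  37 → (27, 'dbbdbdbaaaaaa')
  38 → (30, 'dbdbaaaaaa')
  39 → (24, 'dcadbbdbdbaaaaaa')

[39, 38, 37, 36, 35, 34, 20, 15, 10, 26, 33, 14, 9, 0, 1, 21, 6, 16, 2, 28, 22, 7, 17, 11, 3, 31, 29, 23, 19, 25, 13, 8, 5, 18, 12, 4, 32, 27, 30, 24]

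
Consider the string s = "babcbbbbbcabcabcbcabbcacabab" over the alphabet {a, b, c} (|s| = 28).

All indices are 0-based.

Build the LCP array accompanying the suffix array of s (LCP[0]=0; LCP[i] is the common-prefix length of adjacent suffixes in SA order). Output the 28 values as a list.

rank→(start, suffix):
  0 → (26, 'ab')
  1 → (24, 'abab')
  2 → (18, 'abbcacabab')
  3 → (10, 'abcabcbcabbcacabab')
  4 → (1, 'abcbbbbbcabcabcbcabbcacabab')
  5 → (13, 'abcbcabbcacabab')
  6 → (22, 'acabab')
  7 → (27, 'b')
  8 → (25, 'bab')
  9 → (0, 'babcbbbbbcabcabcbcabbcacabab')
  10 → (4, 'bbbbbcabcabcbcabbcacabab')
  11 → (5, 'bbbbcabcabcbcabbcacabab')
  12 → (6, 'bbbcabcabcbcabbcacabab')
  13 → (7, 'bbcabcabcbcabbcacabab')
  14 → (19, 'bbcacabab')
  15 → (16, 'bcabbcacabab')
  16 → (8, 'bcabcabcbcabbcacabab')
  17 → (11, 'bcabcbcabbcacabab')
  18 → (20, 'bcacabab')
  19 → (2, 'bcbbbbbcabcabcbcabbcacabab')
  20 → (14, 'bcbcabbcacabab')
  21 → (23, 'cabab')
  22 → (17, 'cabbcacabab')
  23 → (9, 'cabcabcbcabbcacabab')
  24 → (12, 'cabcbcabbcacabab')
  25 → (21, 'cacabab')
  26 → (3, 'cbbbbbcabcabcbcabbcacabab')
  27 → (15, 'cbcabbcacabab')

SA = [26, 24, 18, 10, 1, 13, 22, 27, 25, 0, 4, 5, 6, 7, 19, 16, 8, 11, 20, 2, 14, 23, 17, 9, 12, 21, 3, 15]
[i] adj suffixes → lcp
  [1] 26/24 → 2 ('ab')
  [2] 24/18 → 2 ('ab')
  [3] 18/10 → 2 ('ab')
  [4] 10/1 → 3 ('abc')
  [5] 1/13 → 4 ('abcb')
  [6] 13/22 → 1 ('a')
  [7] 22/27 → 0 ('')
  [8] 27/25 → 1 ('b')
  [9] 25/0 → 3 ('bab')
  [10] 0/4 → 1 ('b')
  [11] 4/5 → 4 ('bbbb')
  [12] 5/6 → 3 ('bbb')
  [13] 6/7 → 2 ('bb')
  [14] 7/19 → 4 ('bbca')
  [15] 19/16 → 1 ('b')
  [16] 16/8 → 4 ('bcab')
  [17] 8/11 → 5 ('bcabc')
  [18] 11/20 → 3 ('bca')
  [19] 20/2 → 2 ('bc')
  [20] 2/14 → 3 ('bcb')
  [21] 14/23 → 0 ('')
  [22] 23/17 → 3 ('cab')
  [23] 17/9 → 3 ('cab')
  [24] 9/12 → 4 ('cabc')
  [25] 12/21 → 2 ('ca')
  [26] 21/3 → 1 ('c')
  [27] 3/15 → 2 ('cb')

[0, 2, 2, 2, 3, 4, 1, 0, 1, 3, 1, 4, 3, 2, 4, 1, 4, 5, 3, 2, 3, 0, 3, 3, 4, 2, 1, 2]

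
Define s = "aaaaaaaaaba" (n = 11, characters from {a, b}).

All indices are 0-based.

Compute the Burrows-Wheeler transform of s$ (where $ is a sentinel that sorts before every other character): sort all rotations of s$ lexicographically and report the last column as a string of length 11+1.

ab$aaaaaaaaa

rank  rotation      last
    0  $aaaaaaaaaba  a
    1  a$aaaaaaaaab  b
    2  aaaaaaaaaba$  $
    3  aaaaaaaaba$a  a
    4  aaaaaaaba$aa  a
    5  aaaaaaba$aaa  a
    6  aaaaaba$aaaa  a
    7  aaaaba$aaaaa  a
    8  aaaba$aaaaaa  a
    9  aaba$aaaaaaa  a
   10  aba$aaaaaaaa  a
   11  ba$aaaaaaaaa  a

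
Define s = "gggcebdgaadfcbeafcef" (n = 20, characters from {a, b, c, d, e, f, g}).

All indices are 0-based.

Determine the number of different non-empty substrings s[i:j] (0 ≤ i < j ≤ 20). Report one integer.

194

rank | idx | suffix
   0 |   8 | aadfcbeafcef
   1 |   9 | adfcbeafcef
   2 |  15 | afcef
   3 |   5 | bdgaadfcbeafcef
   4 |  13 | beafcef
   5 |  12 | cbeafcef
   6 |   3 | cebdgaadfcbeafcef
   7 |  17 | cef
   8 |  10 | dfcbeafcef
   9 |   6 | dgaadfcbeafcef
  10 |  14 | eafcef
  11 |   4 | ebdgaadfcbeafcef
  12 |  18 | ef
  13 |  19 | f
  14 |  11 | fcbeafcef
  15 |  16 | fcef
  16 |   7 | gaadfcbeafcef
  17 |   2 | gcebdgaadfcbeafcef
  18 |   1 | ggcebdgaadfcbeafcef
  19 |   0 | gggcebdgaadfcbeafcef

SA = [8, 9, 15, 5, 13, 12, 3, 17, 10, 6, 14, 4, 18, 19, 11, 16, 7, 2, 1, 0]
rank  pair      lcp
   1  s[8:],s[9:]  1  'a'
   2  s[9:],s[15:]  1  'a'
   3  s[15:],s[5:]  0  ''
   4  s[5:],s[13:]  1  'b'
   5  s[13:],s[12:]  0  ''
   6  s[12:],s[3:]  1  'c'
   7  s[3:],s[17:]  2  'ce'
   8  s[17:],s[10:]  0  ''
   9  s[10:],s[6:]  1  'd'
  10  s[6:],s[14:]  0  ''
  11  s[14:],s[4:]  1  'e'
  12  s[4:],s[18:]  1  'e'
  13  s[18:],s[19:]  0  ''
  14  s[19:],s[11:]  1  'f'
  15  s[11:],s[16:]  2  'fc'
  16  s[16:],s[7:]  0  ''
  17  s[7:],s[2:]  1  'g'
  18  s[2:],s[1:]  1  'g'
  19  s[1:],s[0:]  2  'gg'

n(n+1)/2 = 20·21/2 = 210
Σ LCP = 0 + 1 + 1 + 0 + 1 + 0 + 1 + 2 + 0 + 1 + 0 + 1 + 1 + 0 + 1 + 2 + 0 + 1 + 1 + 2 = 16
distinct = 210 − 16 = 194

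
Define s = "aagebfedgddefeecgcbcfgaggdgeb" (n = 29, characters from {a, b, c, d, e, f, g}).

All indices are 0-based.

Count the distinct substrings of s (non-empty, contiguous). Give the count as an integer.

rank→(start, suffix):
  0 → (0, 'aagebfedgddefeecgcbcfgaggdgeb')
  1 → (1, 'agebfedgddefeecgcbcfgaggdgeb')
  2 → (22, 'aggdgeb')
  3 → (28, 'b')
  4 → (18, 'bcfgaggdgeb')
  5 → (4, 'bfedgddefeecgcbcfgaggdgeb')
  6 → (17, 'cbcfgaggdgeb')
  7 → (19, 'cfgaggdgeb')
  8 → (15, 'cgcbcfgaggdgeb')
  9 → (9, 'ddefeecgcbcfgaggdgeb')
  10 → (10, 'defeecgcbcfgaggdgeb')
  11 → (7, 'dgddefeecgcbcfgaggdgeb')
  12 → (25, 'dgeb')
  13 → (27, 'eb')
  14 → (3, 'ebfedgddefeecgcbcfgaggdgeb')
  15 → (14, 'ecgcbcfgaggdgeb')
  16 → (6, 'edgddefeecgcbcfgaggdgeb')
  17 → (13, 'eecgcbcfgaggdgeb')
  18 → (11, 'efeecgcbcfgaggdgeb')
  19 → (5, 'fedgddefeecgcbcfgaggdgeb')
  20 → (12, 'feecgcbcfgaggdgeb')
  21 → (20, 'fgaggdgeb')
  22 → (21, 'gaggdgeb')
  23 → (16, 'gcbcfgaggdgeb')
  24 → (8, 'gddefeecgcbcfgaggdgeb')
  25 → (24, 'gdgeb')
  26 → (26, 'geb')
  27 → (2, 'gebfedgddefeecgcbcfgaggdgeb')
  28 → (23, 'ggdgeb')

SA = [0, 1, 22, 28, 18, 4, 17, 19, 15, 9, 10, 7, 25, 27, 3, 14, 6, 13, 11, 5, 12, 20, 21, 16, 8, 24, 26, 2, 23]
i: (SA[i-1],SA[i]) lcp shared
  1: (0,1) 1 'a'
  2: (1,22) 2 'ag'
  3: (22,28) 0 ''
  4: (28,18) 1 'b'
  5: (18,4) 1 'b'
  6: (4,17) 0 ''
  7: (17,19) 1 'c'
  8: (19,15) 1 'c'
  9: (15,9) 0 ''
  10: (9,10) 1 'd'
  11: (10,7) 1 'd'
  12: (7,25) 2 'dg'
  13: (25,27) 0 ''
  14: (27,3) 2 'eb'
  15: (3,14) 1 'e'
  16: (14,6) 1 'e'
  17: (6,13) 1 'e'
  18: (13,11) 1 'e'
  19: (11,5) 0 ''
  20: (5,12) 2 'fe'
  21: (12,20) 1 'f'
  22: (20,21) 0 ''
  23: (21,16) 1 'g'
  24: (16,8) 1 'g'
  25: (8,24) 2 'gd'
  26: (24,26) 1 'g'
  27: (26,2) 3 'geb'
  28: (2,23) 1 'g'

n(n+1)/2 = 29·30/2 = 435
Σ LCP = 0 + 1 + 2 + 0 + 1 + 1 + 0 + 1 + 1 + 0 + 1 + 1 + 2 + 0 + 2 + 1 + 1 + 1 + 1 + 0 + 2 + 1 + 0 + 1 + 1 + 2 + 1 + 3 + 1 = 29
distinct = 435 − 29 = 406

406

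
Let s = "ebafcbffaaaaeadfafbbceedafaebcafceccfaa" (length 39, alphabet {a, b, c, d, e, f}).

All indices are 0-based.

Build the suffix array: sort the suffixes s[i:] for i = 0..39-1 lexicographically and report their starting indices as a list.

rank→(start, suffix):
  0 → (38, 'a')
  1 → (37, 'aa')
  2 → (8, 'aaaaeadfafbbceedafaebcafceccfaa')
  3 → (9, 'aaaeadfafbbceedafaebcafceccfaa')
  4 → (10, 'aaeadfafbbceedafaebcafceccfaa')
  5 → (13, 'adfafbbceedafaebcafceccfaa')
  6 → (11, 'aeadfafbbceedafaebcafceccfaa')
  7 → (26, 'aebcafceccfaa')
  8 → (24, 'afaebcafceccfaa')
  9 → (16, 'afbbceedafaebcafceccfaa')
  10 → (2, 'afcbffaaaaeadfafbbceedafaebcafceccfaa')
  11 → (30, 'afceccfaa')
  12 → (1, 'bafcbffaaaaeadfafbbceedafaebcafceccfaa')
  13 → (18, 'bbceedafaebcafceccfaa')
  14 → (28, 'bcafceccfaa')
  15 → (19, 'bceedafaebcafceccfaa')
  16 → (5, 'bffaaaaeadfafbbceedafaebcafceccfaa')
  17 → (29, 'cafceccfaa')
  18 → (4, 'cbffaaaaeadfafbbceedafaebcafceccfaa')
  19 → (34, 'ccfaa')
  20 → (32, 'ceccfaa')
  21 → (20, 'ceedafaebcafceccfaa')
  22 → (35, 'cfaa')
  23 → (23, 'dafaebcafceccfaa')
  24 → (14, 'dfafbbceedafaebcafceccfaa')
  25 → (12, 'eadfafbbceedafaebcafceccfaa')
  26 → (0, 'ebafcbffaaaaeadfafbbceedafaebcafceccfaa')
  27 → (27, 'ebcafceccfaa')
  28 → (33, 'eccfaa')
  29 → (22, 'edafaebcafceccfaa')
  30 → (21, 'eedafaebcafceccfaa')
  31 → (36, 'faa')
  32 → (7, 'faaaaeadfafbbceedafaebcafceccfaa')
  33 → (25, 'faebcafceccfaa')
  34 → (15, 'fafbbceedafaebcafceccfaa')
  35 → (17, 'fbbceedafaebcafceccfaa')
  36 → (3, 'fcbffaaaaeadfafbbceedafaebcafceccfaa')
  37 → (31, 'fceccfaa')
  38 → (6, 'ffaaaaeadfafbbceedafaebcafceccfaa')

[38, 37, 8, 9, 10, 13, 11, 26, 24, 16, 2, 30, 1, 18, 28, 19, 5, 29, 4, 34, 32, 20, 35, 23, 14, 12, 0, 27, 33, 22, 21, 36, 7, 25, 15, 17, 3, 31, 6]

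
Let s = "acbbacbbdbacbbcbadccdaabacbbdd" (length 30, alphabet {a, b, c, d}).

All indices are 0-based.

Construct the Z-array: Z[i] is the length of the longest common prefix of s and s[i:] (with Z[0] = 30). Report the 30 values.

[30, 0, 0, 0, 4, 0, 0, 0, 0, 0, 4, 0, 0, 0, 0, 0, 1, 0, 0, 0, 0, 1, 1, 0, 4, 0, 0, 0, 0, 0]

Z[0]=30
i=1: fresh scan; Z[1]=0
i=2: fresh scan; Z[2]=0
i=3: fresh scan; Z[3]=0
i=4: fresh scan; Z[4]=4 grow→box=[4,8)
i=5: min(r-i=3, Z[1]=0)=0; Z[5]=0
i=6: min(r-i=2, Z[2]=0)=0; Z[6]=0
i=7: min(r-i=1, Z[3]=0)=0; Z[7]=0
i=8: fresh scan; Z[8]=0
i=9: fresh scan; Z[9]=0
i=10: fresh scan; Z[10]=4 grow→box=[10,14)
i=11: min(r-i=3, Z[1]=0)=0; Z[11]=0
i=12: min(r-i=2, Z[2]=0)=0; Z[12]=0
i=13: min(r-i=1, Z[3]=0)=0; Z[13]=0
i=14: fresh scan; Z[14]=0
i=15: fresh scan; Z[15]=0
i=16: fresh scan; Z[16]=1 grow→box=[16,17)
i=17: fresh scan; Z[17]=0
i=18: fresh scan; Z[18]=0
i=19: fresh scan; Z[19]=0
i=20: fresh scan; Z[20]=0
i=21: fresh scan; Z[21]=1 grow→box=[21,22)
i=22: fresh scan; Z[22]=1 grow→box=[22,23)
i=23: fresh scan; Z[23]=0
i=24: fresh scan; Z[24]=4 grow→box=[24,28)
i=25: min(r-i=3, Z[1]=0)=0; Z[25]=0
i=26: min(r-i=2, Z[2]=0)=0; Z[26]=0
i=27: min(r-i=1, Z[3]=0)=0; Z[27]=0
i=28: fresh scan; Z[28]=0
i=29: fresh scan; Z[29]=0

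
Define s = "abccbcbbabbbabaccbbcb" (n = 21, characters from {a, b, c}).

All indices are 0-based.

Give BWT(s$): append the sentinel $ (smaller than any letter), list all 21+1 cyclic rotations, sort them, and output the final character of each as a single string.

rank  rotation                last
    0  $abccbcbbabbbabaccbbcb  b
    1  abaccbbcb$abccbcbbabbb  b
    2  abbbabaccbbcb$abccbcbb  b
    3  abccbcbbabbbabaccbbcb$  $
    4  accbbcb$abccbcbbabbbab  b
    5  b$abccbcbbabbbabaccbbc  c
    6  babaccbbcb$abccbcbbabb  b
    7  babbbabaccbbcb$abccbcb  b
    8  baccbbcb$abccbcbbabbba  a
    9  bbabaccbbcb$abccbcbbab  b
   10  bbabbbabaccbbcb$abccbc  c
   11  bbbabaccbbcb$abccbcbba  a
   12  bbcb$abccbcbbabbbabacc  c
   13  bcb$abccbcbbabbbabaccb  b
   14  bcbbabbbabaccbbcb$abcc  c
   15  bccbcbbabbbabaccbbcb$a  a
   16  cb$abccbcbbabbbabaccbb  b
   17  cbbabbbabaccbbcb$abccb  b
   18  cbbcb$abccbcbbabbbabac  c
   19  cbcbbabbbabaccbbcb$abc  c
   20  ccbbcb$abccbcbbabbbaba  a
   21  ccbcbbabbbabaccbbcb$ab  b

bbb$bcbbabcacbcabbccab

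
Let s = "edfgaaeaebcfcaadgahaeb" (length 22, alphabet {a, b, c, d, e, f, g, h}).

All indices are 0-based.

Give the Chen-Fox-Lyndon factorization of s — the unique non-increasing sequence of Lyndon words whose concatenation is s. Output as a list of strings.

emit factor 1: 'e' (i=0, period=1)
emit factor 2: 'dfg' (i=1, period=3)
emit factor 3: 'aaeaebcfc' (i=4, period=9)
emit factor 4: 'aadgahaeb' (i=13, period=9)

["e", "dfg", "aaeaebcfc", "aadgahaeb"]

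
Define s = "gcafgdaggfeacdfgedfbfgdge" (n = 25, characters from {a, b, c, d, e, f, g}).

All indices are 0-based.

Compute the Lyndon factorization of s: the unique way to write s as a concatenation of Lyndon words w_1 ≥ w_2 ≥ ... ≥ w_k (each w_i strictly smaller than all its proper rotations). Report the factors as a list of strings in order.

emit factor 1: 'g' (i=0, period=1)
emit factor 2: 'c' (i=1, period=1)
emit factor 3: 'afgdaggfe' (i=2, period=9)
emit factor 4: 'acdfgedfbfgdge' (i=11, period=14)

["g", "c", "afgdaggfe", "acdfgedfbfgdge"]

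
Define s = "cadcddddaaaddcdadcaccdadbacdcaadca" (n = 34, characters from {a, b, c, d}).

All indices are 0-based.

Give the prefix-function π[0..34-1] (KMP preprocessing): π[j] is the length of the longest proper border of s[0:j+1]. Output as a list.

[0, 0, 0, 1, 0, 0, 0, 0, 0, 0, 0, 0, 0, 1, 0, 0, 0, 1, 2, 1, 1, 0, 0, 0, 0, 0, 1, 0, 1, 2, 0, 0, 1, 2]

π[0] = 0
j=1 s[j]='a': π[1]=0 (border '')
j=2 s[j]='d': π[2]=0 (border '')
j=3 s[j]='c': π[3]=1 (border 'c')
j=4 s[j]='d': k: 1→0; π[4]=0 (border '')
j=5 s[j]='d': π[5]=0 (border '')
j=6 s[j]='d': π[6]=0 (border '')
j=7 s[j]='d': π[7]=0 (border '')
j=8 s[j]='a': π[8]=0 (border '')
j=9 s[j]='a': π[9]=0 (border '')
j=10 s[j]='a': π[10]=0 (border '')
j=11 s[j]='d': π[11]=0 (border '')
j=12 s[j]='d': π[12]=0 (border '')
j=13 s[j]='c': π[13]=1 (border 'c')
j=14 s[j]='d': k: 1→0; π[14]=0 (border '')
j=15 s[j]='a': π[15]=0 (border '')
j=16 s[j]='d': π[16]=0 (border '')
j=17 s[j]='c': π[17]=1 (border 'c')
j=18 s[j]='a': π[18]=2 (border 'ca')
j=19 s[j]='c': k: 2→0; π[19]=1 (border 'c')
j=20 s[j]='c': k: 1→0; π[20]=1 (border 'c')
j=21 s[j]='d': k: 1→0; π[21]=0 (border '')
j=22 s[j]='a': π[22]=0 (border '')
j=23 s[j]='d': π[23]=0 (border '')
j=24 s[j]='b': π[24]=0 (border '')
j=25 s[j]='a': π[25]=0 (border '')
j=26 s[j]='c': π[26]=1 (border 'c')
j=27 s[j]='d': k: 1→0; π[27]=0 (border '')
j=28 s[j]='c': π[28]=1 (border 'c')
j=29 s[j]='a': π[29]=2 (border 'ca')
j=30 s[j]='a': k: 2→0; π[30]=0 (border '')
j=31 s[j]='d': π[31]=0 (border '')
j=32 s[j]='c': π[32]=1 (border 'c')
j=33 s[j]='a': π[33]=2 (border 'ca')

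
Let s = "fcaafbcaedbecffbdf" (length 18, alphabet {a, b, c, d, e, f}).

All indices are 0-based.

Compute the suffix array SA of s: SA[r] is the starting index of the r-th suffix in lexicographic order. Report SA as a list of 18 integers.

rank→(start, suffix):
  0 → (2, 'aafbcaedbecffbdf')
  1 → (7, 'aedbecffbdf')
  2 → (3, 'afbcaedbecffbdf')
  3 → (5, 'bcaedbecffbdf')
  4 → (15, 'bdf')
  5 → (10, 'becffbdf')
  6 → (1, 'caafbcaedbecffbdf')
  7 → (6, 'caedbecffbdf')
  8 → (12, 'cffbdf')
  9 → (9, 'dbecffbdf')
  10 → (16, 'df')
  11 → (11, 'ecffbdf')
  12 → (8, 'edbecffbdf')
  13 → (17, 'f')
  14 → (4, 'fbcaedbecffbdf')
  15 → (14, 'fbdf')
  16 → (0, 'fcaafbcaedbecffbdf')
  17 → (13, 'ffbdf')

[2, 7, 3, 5, 15, 10, 1, 6, 12, 9, 16, 11, 8, 17, 4, 14, 0, 13]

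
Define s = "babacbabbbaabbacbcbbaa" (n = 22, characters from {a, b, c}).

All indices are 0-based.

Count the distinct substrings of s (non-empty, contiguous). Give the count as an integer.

rank | idx | suffix
   0 |  21 | a
   1 |  20 | aa
   2 |  10 | aabbacbcbbaa
   3 |   1 | abacbabbbaabbacbcbbaa
   4 |  11 | abbacbcbbaa
   5 |   6 | abbbaabbacbcbbaa
   6 |   3 | acbabbbaabbacbcbbaa
   7 |  14 | acbcbbaa
   8 |  19 | baa
   9 |   9 | baabbacbcbbaa
  10 |   0 | babacbabbbaabbacbcbbaa
  11 |   5 | babbbaabbacbcbbaa
  12 |   2 | bacbabbbaabbacbcbbaa
  13 |  13 | bacbcbbaa
  14 |  18 | bbaa
  15 |   8 | bbaabbacbcbbaa
  16 |  12 | bbacbcbbaa
  17 |   7 | bbbaabbacbcbbaa
  18 |  16 | bcbbaa
  19 |   4 | cbabbbaabbacbcbbaa
  20 |  17 | cbbaa
  21 |  15 | cbcbbaa

SA = [21, 20, 10, 1, 11, 6, 3, 14, 19, 9, 0, 5, 2, 13, 18, 8, 12, 7, 16, 4, 17, 15]
i: (SA[i-1],SA[i]) lcp shared
  1: (21,20) 1 'a'
  2: (20,10) 2 'aa'
  3: (10,1) 1 'a'
  4: (1,11) 2 'ab'
  5: (11,6) 3 'abb'
  6: (6,3) 1 'a'
  7: (3,14) 3 'acb'
  8: (14,19) 0 ''
  9: (19,9) 3 'baa'
  10: (9,0) 2 'ba'
  11: (0,5) 3 'bab'
  12: (5,2) 2 'ba'
  13: (2,13) 4 'bacb'
  14: (13,18) 1 'b'
  15: (18,8) 4 'bbaa'
  16: (8,12) 3 'bba'
  17: (12,7) 2 'bb'
  18: (7,16) 1 'b'
  19: (16,4) 0 ''
  20: (4,17) 2 'cb'
  21: (17,15) 2 'cb'

n(n+1)/2 = 22·23/2 = 253
Σ LCP = 0 + 1 + 2 + 1 + 2 + 3 + 1 + 3 + 0 + 3 + 2 + 3 + 2 + 4 + 1 + 4 + 3 + 2 + 1 + 0 + 2 + 2 = 42
distinct = 253 − 42 = 211

211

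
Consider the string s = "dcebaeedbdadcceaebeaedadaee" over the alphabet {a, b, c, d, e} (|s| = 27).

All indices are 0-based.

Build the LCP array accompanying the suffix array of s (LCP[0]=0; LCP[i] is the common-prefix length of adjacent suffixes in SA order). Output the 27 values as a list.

[0, 2, 1, 2, 2, 3, 0, 1, 1, 0, 1, 2, 0, 3, 2, 1, 1, 2, 0, 1, 3, 1, 2, 1, 2, 1, 2]

sorted suffixes:
  #0 SA[0]=22  'adaee'
  #1 SA[1]=10  'adcceaebeaedadaee'
  #2 SA[2]=15  'aebeaedadaee'
  #3 SA[3]=19  'aedadaee'
  #4 SA[4]=24  'aee'
  #5 SA[5]=4  'aeedbdadcceaebeaedadaee'
  #6 SA[6]=3  'baeedbdadcceaebeaedadaee'
  #7 SA[7]=8  'bdadcceaebeaedadaee'
  #8 SA[8]=17  'beaedadaee'
  #9 SA[9]=12  'cceaebeaedadaee'
  #10 SA[10]=13  'ceaebeaedadaee'
  #11 SA[11]=1  'cebaeedbdadcceaebeaedadaee'
  #12 SA[12]=21  'dadaee'
  #13 SA[13]=9  'dadcceaebeaedadaee'
  #14 SA[14]=23  'daee'
  #15 SA[15]=7  'dbdadcceaebeaedadaee'
  #16 SA[16]=11  'dcceaebeaedadaee'
  #17 SA[17]=0  'dcebaeedbdadcceaebeaedadaee'
  #18 SA[18]=26  'e'
  #19 SA[19]=14  'eaebeaedadaee'
  #20 SA[20]=18  'eaedadaee'
  #21 SA[21]=2  'ebaeedbdadcceaebeaedadaee'
  #22 SA[22]=16  'ebeaedadaee'
  #23 SA[23]=20  'edadaee'
  #24 SA[24]=6  'edbdadcceaebeaedadaee'
  #25 SA[25]=25  'ee'
  #26 SA[26]=5  'eedbdadcceaebeaedadaee'

SA = [22, 10, 15, 19, 24, 4, 3, 8, 17, 12, 13, 1, 21, 9, 23, 7, 11, 0, 26, 14, 18, 2, 16, 20, 6, 25, 5]
[i] adj suffixes → lcp
  [1] 22/10 → 2 ('ad')
  [2] 10/15 → 1 ('a')
  [3] 15/19 → 2 ('ae')
  [4] 19/24 → 2 ('ae')
  [5] 24/4 → 3 ('aee')
  [6] 4/3 → 0 ('')
  [7] 3/8 → 1 ('b')
  [8] 8/17 → 1 ('b')
  [9] 17/12 → 0 ('')
  [10] 12/13 → 1 ('c')
  [11] 13/1 → 2 ('ce')
  [12] 1/21 → 0 ('')
  [13] 21/9 → 3 ('dad')
  [14] 9/23 → 2 ('da')
  [15] 23/7 → 1 ('d')
  [16] 7/11 → 1 ('d')
  [17] 11/0 → 2 ('dc')
  [18] 0/26 → 0 ('')
  [19] 26/14 → 1 ('e')
  [20] 14/18 → 3 ('eae')
  [21] 18/2 → 1 ('e')
  [22] 2/16 → 2 ('eb')
  [23] 16/20 → 1 ('e')
  [24] 20/6 → 2 ('ed')
  [25] 6/25 → 1 ('e')
  [26] 25/5 → 2 ('ee')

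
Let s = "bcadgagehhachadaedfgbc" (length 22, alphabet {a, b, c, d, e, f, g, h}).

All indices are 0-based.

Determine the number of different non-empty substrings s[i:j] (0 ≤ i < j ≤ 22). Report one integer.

rank | idx | suffix
   0 |  10 | achadaedfgbc
   1 |  13 | adaedfgbc
   2 |   2 | adgagehhachadaedfgbc
   3 |  15 | aedfgbc
   4 |   5 | agehhachadaedfgbc
   5 |  20 | bc
   6 |   0 | bcadgagehhachadaedfgbc
   7 |  21 | c
   8 |   1 | cadgagehhachadaedfgbc
   9 |  11 | chadaedfgbc
  10 |  14 | daedfgbc
  11 |  17 | dfgbc
  12 |   3 | dgagehhachadaedfgbc
  13 |  16 | edfgbc
  14 |   7 | ehhachadaedfgbc
  15 |  18 | fgbc
  16 |   4 | gagehhachadaedfgbc
  17 |  19 | gbc
  18 |   6 | gehhachadaedfgbc
  19 |   9 | hachadaedfgbc
  20 |  12 | hadaedfgbc
  21 |   8 | hhachadaedfgbc

SA = [10, 13, 2, 15, 5, 20, 0, 21, 1, 11, 14, 17, 3, 16, 7, 18, 4, 19, 6, 9, 12, 8]
i: (SA[i-1],SA[i]) lcp shared
  1: (10,13) 1 'a'
  2: (13,2) 2 'ad'
  3: (2,15) 1 'a'
  4: (15,5) 1 'a'
  5: (5,20) 0 ''
  6: (20,0) 2 'bc'
  7: (0,21) 0 ''
  8: (21,1) 1 'c'
  9: (1,11) 1 'c'
  10: (11,14) 0 ''
  11: (14,17) 1 'd'
  12: (17,3) 1 'd'
  13: (3,16) 0 ''
  14: (16,7) 1 'e'
  15: (7,18) 0 ''
  16: (18,4) 0 ''
  17: (4,19) 1 'g'
  18: (19,6) 1 'g'
  19: (6,9) 0 ''
  20: (9,12) 2 'ha'
  21: (12,8) 1 'h'

n(n+1)/2 = 22·23/2 = 253
Σ LCP = 0 + 1 + 2 + 1 + 1 + 0 + 2 + 0 + 1 + 1 + 0 + 1 + 1 + 0 + 1 + 0 + 0 + 1 + 1 + 0 + 2 + 1 = 17
distinct = 253 − 17 = 236

236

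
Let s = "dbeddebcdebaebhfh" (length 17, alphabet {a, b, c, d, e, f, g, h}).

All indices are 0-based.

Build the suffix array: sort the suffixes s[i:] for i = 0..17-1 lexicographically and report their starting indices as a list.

[11, 10, 6, 1, 13, 7, 0, 3, 8, 4, 9, 5, 12, 2, 15, 16, 14]

rank→(start, suffix):
  0 → (11, 'aebhfh')
  1 → (10, 'baebhfh')
  2 → (6, 'bcdebaebhfh')
  3 → (1, 'beddebcdebaebhfh')
  4 → (13, 'bhfh')
  5 → (7, 'cdebaebhfh')
  6 → (0, 'dbeddebcdebaebhfh')
  7 → (3, 'ddebcdebaebhfh')
  8 → (8, 'debaebhfh')
  9 → (4, 'debcdebaebhfh')
  10 → (9, 'ebaebhfh')
  11 → (5, 'ebcdebaebhfh')
  12 → (12, 'ebhfh')
  13 → (2, 'eddebcdebaebhfh')
  14 → (15, 'fh')
  15 → (16, 'h')
  16 → (14, 'hfh')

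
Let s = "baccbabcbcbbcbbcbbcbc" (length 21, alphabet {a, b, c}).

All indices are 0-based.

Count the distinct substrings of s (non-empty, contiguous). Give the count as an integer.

rank→(start, suffix):
  0 → (5, 'abcbcbbcbbcbbcbc')
  1 → (1, 'accbabcbcbbcbbcbbcbc')
  2 → (4, 'babcbcbbcbbcbbcbc')
  3 → (0, 'baccbabcbcbbcbbcbbcbc')
  4 → (10, 'bbcbbcbbcbc')
  5 → (13, 'bbcbbcbc')
  6 → (16, 'bbcbc')
  7 → (19, 'bc')
  8 → (8, 'bcbbcbbcbbcbc')
  9 → (11, 'bcbbcbbcbc')
  10 → (14, 'bcbbcbc')
  11 → (17, 'bcbc')
  12 → (6, 'bcbcbbcbbcbbcbc')
  13 → (20, 'c')
  14 → (3, 'cbabcbcbbcbbcbbcbc')
  15 → (9, 'cbbcbbcbbcbc')
  16 → (12, 'cbbcbbcbc')
  17 → (15, 'cbbcbc')
  18 → (18, 'cbc')
  19 → (7, 'cbcbbcbbcbbcbc')
  20 → (2, 'ccbabcbcbbcbbcbbcbc')

SA = [5, 1, 4, 0, 10, 13, 16, 19, 8, 11, 14, 17, 6, 20, 3, 9, 12, 15, 18, 7, 2]
[i] adj suffixes → lcp
  [1] 5/1 → 1 ('a')
  [2] 1/4 → 0 ('')
  [3] 4/0 → 2 ('ba')
  [4] 0/10 → 1 ('b')
  [5] 10/13 → 7 ('bbcbbcb')
  [6] 13/16 → 4 ('bbcb')
  [7] 16/19 → 1 ('b')
  [8] 19/8 → 2 ('bc')
  [9] 8/11 → 9 ('bcbbcbbcb')
  [10] 11/14 → 6 ('bcbbcb')
  [11] 14/17 → 3 ('bcb')
  [12] 17/6 → 4 ('bcbc')
  [13] 6/20 → 0 ('')
  [14] 20/3 → 1 ('c')
  [15] 3/9 → 2 ('cb')
  [16] 9/12 → 8 ('cbbcbbcb')
  [17] 12/15 → 5 ('cbbcb')
  [18] 15/18 → 2 ('cb')
  [19] 18/7 → 3 ('cbc')
  [20] 7/2 → 1 ('c')

n(n+1)/2 = 21·22/2 = 231
Σ LCP = 0 + 1 + 0 + 2 + 1 + 7 + 4 + 1 + 2 + 9 + 6 + 3 + 4 + 0 + 1 + 2 + 8 + 5 + 2 + 3 + 1 = 62
distinct = 231 − 62 = 169

169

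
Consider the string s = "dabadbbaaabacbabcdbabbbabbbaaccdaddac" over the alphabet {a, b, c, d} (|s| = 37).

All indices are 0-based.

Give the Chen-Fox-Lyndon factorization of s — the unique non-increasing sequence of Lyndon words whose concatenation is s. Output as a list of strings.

["d", "abadbb", "aaabacbabcdbabbbabbbaaccdaddac"]

emit factor 1: 'd' (i=0, period=1)
emit factor 2: 'abadbb' (i=1, period=6)
emit factor 3: 'aaabacbabcdbabbbabbbaaccdaddac' (i=7, period=30)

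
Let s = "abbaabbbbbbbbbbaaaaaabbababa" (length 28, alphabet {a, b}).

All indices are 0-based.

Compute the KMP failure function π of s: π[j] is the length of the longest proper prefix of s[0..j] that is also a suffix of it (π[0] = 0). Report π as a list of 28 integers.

π[0] = 0
j=1 s[j]='b': π[1]=0 (border '')
j=2 s[j]='b': π[2]=0 (border '')
j=3 s[j]='a': π[3]=1 (border 'a')
j=4 s[j]='a': k: 1→0; π[4]=1 (border 'a')
j=5 s[j]='b': π[5]=2 (border 'ab')
j=6 s[j]='b': π[6]=3 (border 'abb')
j=7 s[j]='b': k: 3→0; π[7]=0 (border '')
j=8 s[j]='b': π[8]=0 (border '')
j=9 s[j]='b': π[9]=0 (border '')
j=10 s[j]='b': π[10]=0 (border '')
j=11 s[j]='b': π[11]=0 (border '')
j=12 s[j]='b': π[12]=0 (border '')
j=13 s[j]='b': π[13]=0 (border '')
j=14 s[j]='b': π[14]=0 (border '')
j=15 s[j]='a': π[15]=1 (border 'a')
j=16 s[j]='a': k: 1→0; π[16]=1 (border 'a')
j=17 s[j]='a': k: 1→0; π[17]=1 (border 'a')
j=18 s[j]='a': k: 1→0; π[18]=1 (border 'a')
j=19 s[j]='a': k: 1→0; π[19]=1 (border 'a')
j=20 s[j]='a': k: 1→0; π[20]=1 (border 'a')
j=21 s[j]='b': π[21]=2 (border 'ab')
j=22 s[j]='b': π[22]=3 (border 'abb')
j=23 s[j]='a': π[23]=4 (border 'abba')
j=24 s[j]='b': k: 4→1; π[24]=2 (border 'ab')
j=25 s[j]='a': k: 2→0; π[25]=1 (border 'a')
j=26 s[j]='b': π[26]=2 (border 'ab')
j=27 s[j]='a': k: 2→0; π[27]=1 (border 'a')

[0, 0, 0, 1, 1, 2, 3, 0, 0, 0, 0, 0, 0, 0, 0, 1, 1, 1, 1, 1, 1, 2, 3, 4, 2, 1, 2, 1]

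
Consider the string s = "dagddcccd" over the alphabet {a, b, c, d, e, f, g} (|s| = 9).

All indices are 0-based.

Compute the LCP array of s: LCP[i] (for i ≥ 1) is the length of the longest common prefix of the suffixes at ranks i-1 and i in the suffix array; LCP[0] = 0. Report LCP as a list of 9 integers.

rank→(start, suffix):
  0 → (1, 'agddcccd')
  1 → (5, 'cccd')
  2 → (6, 'ccd')
  3 → (7, 'cd')
  4 → (8, 'd')
  5 → (0, 'dagddcccd')
  6 → (4, 'dcccd')
  7 → (3, 'ddcccd')
  8 → (2, 'gddcccd')

SA = [1, 5, 6, 7, 8, 0, 4, 3, 2]
[i] adj suffixes → lcp
  [1] 1/5 → 0 ('')
  [2] 5/6 → 2 ('cc')
  [3] 6/7 → 1 ('c')
  [4] 7/8 → 0 ('')
  [5] 8/0 → 1 ('d')
  [6] 0/4 → 1 ('d')
  [7] 4/3 → 1 ('d')
  [8] 3/2 → 0 ('')

[0, 0, 2, 1, 0, 1, 1, 1, 0]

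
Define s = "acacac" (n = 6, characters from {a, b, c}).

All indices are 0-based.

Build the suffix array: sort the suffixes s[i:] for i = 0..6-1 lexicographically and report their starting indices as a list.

[4, 2, 0, 5, 3, 1]

sorted suffixes:
  #0 SA[0]=4  'ac'
  #1 SA[1]=2  'acac'
  #2 SA[2]=0  'acacac'
  #3 SA[3]=5  'c'
  #4 SA[4]=3  'cac'
  #5 SA[5]=1  'cacac'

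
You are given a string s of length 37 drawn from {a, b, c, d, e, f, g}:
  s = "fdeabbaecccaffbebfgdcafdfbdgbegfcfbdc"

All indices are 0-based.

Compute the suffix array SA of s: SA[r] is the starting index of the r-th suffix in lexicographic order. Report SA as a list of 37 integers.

rank | idx | suffix
   0 |   3 | abbaecccaffbebfgdcafdfbdgbegfcfbdc
   1 |   6 | aecccaffbebfgdcafdfbdgbegfcfbdc
   2 |  21 | afdfbdgbegfcfbdc
   3 |  11 | affbebfgdcafdfbdgbegfcfbdc
   4 |   5 | baecccaffbebfgdcafdfbdgbegfcfbdc
   5 |   4 | bbaecccaffbebfgdcafdfbdgbegfcfbdc
   6 |  34 | bdc
   7 |  25 | bdgbegfcfbdc
   8 |  14 | bebfgdcafdfbdgbegfcfbdc
   9 |  28 | begfcfbdc
  10 |  16 | bfgdcafdfbdgbegfcfbdc
  11 |  36 | c
  12 |  20 | cafdfbdgbegfcfbdc
  13 |  10 | caffbebfgdcafdfbdgbegfcfbdc
  14 |   9 | ccaffbebfgdcafdfbdgbegfcfbdc
  15 |   8 | cccaffbebfgdcafdfbdgbegfcfbdc
  16 |  32 | cfbdc
  17 |  35 | dc
  18 |  19 | dcafdfbdgbegfcfbdc
  19 |   1 | deabbaecccaffbebfgdcafdfbdgbegfcfbdc
  20 |  23 | dfbdgbegfcfbdc
  21 |  26 | dgbegfcfbdc
  22 |   2 | eabbaecccaffbebfgdcafdfbdgbegfcfbdc
  23 |  15 | ebfgdcafdfbdgbegfcfbdc
  24 |   7 | ecccaffbebfgdcafdfbdgbegfcfbdc
  25 |  29 | egfcfbdc
  26 |  33 | fbdc
  27 |  24 | fbdgbegfcfbdc
  28 |  13 | fbebfgdcafdfbdgbegfcfbdc
  29 |  31 | fcfbdc
  30 |   0 | fdeabbaecccaffbebfgdcafdfbdgbegfcfbdc
  31 |  22 | fdfbdgbegfcfbdc
  32 |  12 | ffbebfgdcafdfbdgbegfcfbdc
  33 |  17 | fgdcafdfbdgbegfcfbdc
  34 |  27 | gbegfcfbdc
  35 |  18 | gdcafdfbdgbegfcfbdc
  36 |  30 | gfcfbdc

[3, 6, 21, 11, 5, 4, 34, 25, 14, 28, 16, 36, 20, 10, 9, 8, 32, 35, 19, 1, 23, 26, 2, 15, 7, 29, 33, 24, 13, 31, 0, 22, 12, 17, 27, 18, 30]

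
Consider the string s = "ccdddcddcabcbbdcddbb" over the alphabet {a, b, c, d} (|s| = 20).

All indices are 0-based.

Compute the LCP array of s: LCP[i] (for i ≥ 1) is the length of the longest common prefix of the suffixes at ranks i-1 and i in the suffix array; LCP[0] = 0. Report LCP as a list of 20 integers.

rank→(start, suffix):
  0 → (9, 'abcbbdcddbb')
  1 → (19, 'b')
  2 → (18, 'bb')
  3 → (12, 'bbdcddbb')
  4 → (10, 'bcbbdcddbb')
  5 → (13, 'bdcddbb')
  6 → (8, 'cabcbbdcddbb')
  7 → (11, 'cbbdcddbb')
  8 → (0, 'ccdddcddcabcbbdcddbb')
  9 → (15, 'cddbb')
  10 → (5, 'cddcabcbbdcddbb')
  11 → (1, 'cdddcddcabcbbdcddbb')
  12 → (17, 'dbb')
  13 → (7, 'dcabcbbdcddbb')
  14 → (14, 'dcddbb')
  15 → (4, 'dcddcabcbbdcddbb')
  16 → (16, 'ddbb')
  17 → (6, 'ddcabcbbdcddbb')
  18 → (3, 'ddcddcabcbbdcddbb')
  19 → (2, 'dddcddcabcbbdcddbb')

SA = [9, 19, 18, 12, 10, 13, 8, 11, 0, 15, 5, 1, 17, 7, 14, 4, 16, 6, 3, 2]
[i] adj suffixes → lcp
  [1] 9/19 → 0 ('')
  [2] 19/18 → 1 ('b')
  [3] 18/12 → 2 ('bb')
  [4] 12/10 → 1 ('b')
  [5] 10/13 → 1 ('b')
  [6] 13/8 → 0 ('')
  [7] 8/11 → 1 ('c')
  [8] 11/0 → 1 ('c')
  [9] 0/15 → 1 ('c')
  [10] 15/5 → 3 ('cdd')
  [11] 5/1 → 3 ('cdd')
  [12] 1/17 → 0 ('')
  [13] 17/7 → 1 ('d')
  [14] 7/14 → 2 ('dc')
  [15] 14/4 → 4 ('dcdd')
  [16] 4/16 → 1 ('d')
  [17] 16/6 → 2 ('dd')
  [18] 6/3 → 3 ('ddc')
  [19] 3/2 → 2 ('dd')

[0, 0, 1, 2, 1, 1, 0, 1, 1, 1, 3, 3, 0, 1, 2, 4, 1, 2, 3, 2]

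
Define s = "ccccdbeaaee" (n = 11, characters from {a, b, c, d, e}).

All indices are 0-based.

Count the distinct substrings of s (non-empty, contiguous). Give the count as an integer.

rank→(start, suffix):
  0 → (7, 'aaee')
  1 → (8, 'aee')
  2 → (5, 'beaaee')
  3 → (0, 'ccccdbeaaee')
  4 → (1, 'cccdbeaaee')
  5 → (2, 'ccdbeaaee')
  6 → (3, 'cdbeaaee')
  7 → (4, 'dbeaaee')
  8 → (10, 'e')
  9 → (6, 'eaaee')
  10 → (9, 'ee')

SA = [7, 8, 5, 0, 1, 2, 3, 4, 10, 6, 9]
i: (SA[i-1],SA[i]) lcp shared
  1: (7,8) 1 'a'
  2: (8,5) 0 ''
  3: (5,0) 0 ''
  4: (0,1) 3 'ccc'
  5: (1,2) 2 'cc'
  6: (2,3) 1 'c'
  7: (3,4) 0 ''
  8: (4,10) 0 ''
  9: (10,6) 1 'e'
  10: (6,9) 1 'e'

n(n+1)/2 = 11·12/2 = 66
Σ LCP = 0 + 1 + 0 + 0 + 3 + 2 + 1 + 0 + 0 + 1 + 1 = 9
distinct = 66 − 9 = 57

57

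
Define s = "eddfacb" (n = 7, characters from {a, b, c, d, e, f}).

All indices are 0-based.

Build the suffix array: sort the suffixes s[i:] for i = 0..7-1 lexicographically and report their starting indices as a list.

[4, 6, 5, 1, 2, 0, 3]

rank→(start, suffix):
  0 → (4, 'acb')
  1 → (6, 'b')
  2 → (5, 'cb')
  3 → (1, 'ddfacb')
  4 → (2, 'dfacb')
  5 → (0, 'eddfacb')
  6 → (3, 'facb')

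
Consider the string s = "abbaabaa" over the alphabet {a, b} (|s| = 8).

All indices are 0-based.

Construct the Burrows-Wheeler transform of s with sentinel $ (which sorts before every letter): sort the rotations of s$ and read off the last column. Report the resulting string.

aabba$aba

rank  rotation   last
    0  $abbaabaa  a
    1  a$abbaaba  a
    2  aa$abbaab  b
    3  aabaa$abb  b
    4  abaa$abba  a
    5  abbaabaa$  $
    6  baa$abbaa  a
    7  baabaa$ab  b
    8  bbaabaa$a  a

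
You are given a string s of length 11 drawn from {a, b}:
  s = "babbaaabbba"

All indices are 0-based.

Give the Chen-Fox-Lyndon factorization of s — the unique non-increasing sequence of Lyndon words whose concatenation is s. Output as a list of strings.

emit factor 1: 'b' (i=0, period=1)
emit factor 2: 'abb' (i=1, period=3)
emit factor 3: 'aaabbb' (i=4, period=6)
emit factor 4: 'a' (i=10, period=1)

["b", "abb", "aaabbb", "a"]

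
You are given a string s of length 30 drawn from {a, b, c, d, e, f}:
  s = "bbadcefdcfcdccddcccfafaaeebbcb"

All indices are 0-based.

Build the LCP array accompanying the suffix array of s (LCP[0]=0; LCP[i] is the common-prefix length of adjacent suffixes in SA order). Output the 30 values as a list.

[0, 1, 1, 1, 0, 1, 1, 2, 1, 0, 1, 2, 2, 1, 2, 1, 1, 2, 0, 3, 2, 2, 1, 0, 1, 1, 0, 2, 1, 1]

rank→(start, suffix):
  0 → (22, 'aaeebbcb')
  1 → (2, 'adcefdcfcdccddcccfafaaeebbcb')
  2 → (23, 'aeebbcb')
  3 → (20, 'afaaeebbcb')
  4 → (29, 'b')
  5 → (1, 'badcefdcfcdccddcccfafaaeebbcb')
  6 → (0, 'bbadcefdcfcdccddcccfafaaeebbcb')
  7 → (26, 'bbcb')
  8 → (27, 'bcb')
  9 → (28, 'cb')
  10 → (16, 'cccfafaaeebbcb')
  11 → (12, 'ccddcccfafaaeebbcb')
  12 → (17, 'ccfafaaeebbcb')
  13 → (10, 'cdccddcccfafaaeebbcb')
  14 → (13, 'cddcccfafaaeebbcb')
  15 → (4, 'cefdcfcdccddcccfafaaeebbcb')
  16 → (18, 'cfafaaeebbcb')
  17 → (8, 'cfcdccddcccfafaaeebbcb')
  18 → (15, 'dcccfafaaeebbcb')
  19 → (11, 'dccddcccfafaaeebbcb')
  20 → (3, 'dcefdcfcdccddcccfafaaeebbcb')
  21 → (7, 'dcfcdccddcccfafaaeebbcb')
  22 → (14, 'ddcccfafaaeebbcb')
  23 → (25, 'ebbcb')
  24 → (24, 'eebbcb')
  25 → (5, 'efdcfcdccddcccfafaaeebbcb')
  26 → (21, 'faaeebbcb')
  27 → (19, 'fafaaeebbcb')
  28 → (9, 'fcdccddcccfafaaeebbcb')
  29 → (6, 'fdcfcdccddcccfafaaeebbcb')

SA = [22, 2, 23, 20, 29, 1, 0, 26, 27, 28, 16, 12, 17, 10, 13, 4, 18, 8, 15, 11, 3, 7, 14, 25, 24, 5, 21, 19, 9, 6]
i: (SA[i-1],SA[i]) lcp shared
  1: (22,2) 1 'a'
  2: (2,23) 1 'a'
  3: (23,20) 1 'a'
  4: (20,29) 0 ''
  5: (29,1) 1 'b'
  6: (1,0) 1 'b'
  7: (0,26) 2 'bb'
  8: (26,27) 1 'b'
  9: (27,28) 0 ''
  10: (28,16) 1 'c'
  11: (16,12) 2 'cc'
  12: (12,17) 2 'cc'
  13: (17,10) 1 'c'
  14: (10,13) 2 'cd'
  15: (13,4) 1 'c'
  16: (4,18) 1 'c'
  17: (18,8) 2 'cf'
  18: (8,15) 0 ''
  19: (15,11) 3 'dcc'
  20: (11,3) 2 'dc'
  21: (3,7) 2 'dc'
  22: (7,14) 1 'd'
  23: (14,25) 0 ''
  24: (25,24) 1 'e'
  25: (24,5) 1 'e'
  26: (5,21) 0 ''
  27: (21,19) 2 'fa'
  28: (19,9) 1 'f'
  29: (9,6) 1 'f'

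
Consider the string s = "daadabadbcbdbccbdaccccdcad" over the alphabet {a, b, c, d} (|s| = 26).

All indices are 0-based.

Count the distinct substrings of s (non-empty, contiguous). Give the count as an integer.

315

rank | idx | suffix
   0 |   1 | aadabadbcbdbccbdaccccdcad
   1 |   4 | abadbcbdbccbdaccccdcad
   2 |  17 | accccdcad
   3 |  24 | ad
   4 |   2 | adabadbcbdbccbdaccccdcad
   5 |   6 | adbcbdbccbdaccccdcad
   6 |   5 | badbcbdbccbdaccccdcad
   7 |   8 | bcbdbccbdaccccdcad
   8 |  12 | bccbdaccccdcad
   9 |  15 | bdaccccdcad
  10 |  10 | bdbccbdaccccdcad
  11 |  23 | cad
  12 |  14 | cbdaccccdcad
  13 |   9 | cbdbccbdaccccdcad
  14 |  13 | ccbdaccccdcad
  15 |  18 | ccccdcad
  16 |  19 | cccdcad
  17 |  20 | ccdcad
  18 |  21 | cdcad
  19 |  25 | d
  20 |   0 | daadabadbcbdbccbdaccccdcad
  21 |   3 | dabadbcbdbccbdaccccdcad
  22 |  16 | daccccdcad
  23 |   7 | dbcbdbccbdaccccdcad
  24 |  11 | dbccbdaccccdcad
  25 |  22 | dcad

SA = [1, 4, 17, 24, 2, 6, 5, 8, 12, 15, 10, 23, 14, 9, 13, 18, 19, 20, 21, 25, 0, 3, 16, 7, 11, 22]
i: (SA[i-1],SA[i]) lcp shared
  1: (1,4) 1 'a'
  2: (4,17) 1 'a'
  3: (17,24) 1 'a'
  4: (24,2) 2 'ad'
  5: (2,6) 2 'ad'
  6: (6,5) 0 ''
  7: (5,8) 1 'b'
  8: (8,12) 2 'bc'
  9: (12,15) 1 'b'
  10: (15,10) 2 'bd'
  11: (10,23) 0 ''
  12: (23,14) 1 'c'
  13: (14,9) 3 'cbd'
  14: (9,13) 1 'c'
  15: (13,18) 2 'cc'
  16: (18,19) 3 'ccc'
  17: (19,20) 2 'cc'
  18: (20,21) 1 'c'
  19: (21,25) 0 ''
  20: (25,0) 1 'd'
  21: (0,3) 2 'da'
  22: (3,16) 2 'da'
  23: (16,7) 1 'd'
  24: (7,11) 3 'dbc'
  25: (11,22) 1 'd'

n(n+1)/2 = 26·27/2 = 351
Σ LCP = 0 + 1 + 1 + 1 + 2 + 2 + 0 + 1 + 2 + 1 + 2 + 0 + 1 + 3 + 1 + 2 + 3 + 2 + 1 + 0 + 1 + 2 + 2 + 1 + 3 + 1 = 36
distinct = 351 − 36 = 315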